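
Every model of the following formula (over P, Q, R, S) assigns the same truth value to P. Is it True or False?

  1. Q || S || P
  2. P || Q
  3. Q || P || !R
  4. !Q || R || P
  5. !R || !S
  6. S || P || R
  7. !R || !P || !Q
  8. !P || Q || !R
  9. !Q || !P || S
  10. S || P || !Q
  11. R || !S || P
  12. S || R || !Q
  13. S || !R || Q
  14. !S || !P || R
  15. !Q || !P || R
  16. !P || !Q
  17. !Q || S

Suppose P = false.
From the singleton clause (Q), Q = true.
From the singleton clause (R), R = true.
From the singleton clause (!S), S = false.
Now (S) is unsatisfied and unit — conflict.
So every satisfying assignment has P = True.

True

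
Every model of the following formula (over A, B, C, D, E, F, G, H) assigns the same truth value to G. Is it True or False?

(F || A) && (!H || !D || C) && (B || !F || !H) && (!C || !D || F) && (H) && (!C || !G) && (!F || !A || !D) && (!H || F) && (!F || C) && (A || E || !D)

Suppose G = true.
(H) alone gives H = true.
(!C) alone gives C = false.
(!D) alone gives D = false.
(F) alone gives F = true.
But (!F) is also a unit clause — contradiction.
So every satisfying assignment has G = False.

False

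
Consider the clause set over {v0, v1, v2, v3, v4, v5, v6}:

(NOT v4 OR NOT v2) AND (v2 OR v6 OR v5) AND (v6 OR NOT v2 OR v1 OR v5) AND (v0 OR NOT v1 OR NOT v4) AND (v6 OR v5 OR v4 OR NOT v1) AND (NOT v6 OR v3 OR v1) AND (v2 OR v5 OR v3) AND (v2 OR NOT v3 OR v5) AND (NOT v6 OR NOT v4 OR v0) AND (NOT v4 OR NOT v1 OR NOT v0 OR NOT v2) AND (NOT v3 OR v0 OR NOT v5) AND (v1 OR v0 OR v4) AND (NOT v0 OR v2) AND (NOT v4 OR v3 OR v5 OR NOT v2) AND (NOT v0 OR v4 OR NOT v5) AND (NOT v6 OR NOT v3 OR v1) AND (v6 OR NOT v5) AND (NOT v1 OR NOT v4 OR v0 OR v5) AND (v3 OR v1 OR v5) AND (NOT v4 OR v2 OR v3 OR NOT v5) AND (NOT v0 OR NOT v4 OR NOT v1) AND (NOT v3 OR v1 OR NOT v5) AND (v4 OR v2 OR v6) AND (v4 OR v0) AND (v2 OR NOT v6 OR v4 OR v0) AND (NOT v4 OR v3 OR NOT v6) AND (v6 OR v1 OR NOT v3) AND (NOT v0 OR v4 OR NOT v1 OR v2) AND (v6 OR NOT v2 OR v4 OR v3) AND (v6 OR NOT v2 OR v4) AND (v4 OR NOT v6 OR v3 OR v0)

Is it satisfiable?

Yes

Suppose v4 = false.
From the singleton clause (v0), v0 = true.
From the singleton clause (v2), v2 = true.
From the singleton clause (NOT v5), v5 = false.
From the singleton clause (v6), v6 = true.
Suppose v3 = false.
From the singleton clause (v1), v1 = true.
All clauses are satisfied.
A satisfying assignment: v0: true, v1: true, v2: true, v3: false, v4: false, v5: false, v6: true.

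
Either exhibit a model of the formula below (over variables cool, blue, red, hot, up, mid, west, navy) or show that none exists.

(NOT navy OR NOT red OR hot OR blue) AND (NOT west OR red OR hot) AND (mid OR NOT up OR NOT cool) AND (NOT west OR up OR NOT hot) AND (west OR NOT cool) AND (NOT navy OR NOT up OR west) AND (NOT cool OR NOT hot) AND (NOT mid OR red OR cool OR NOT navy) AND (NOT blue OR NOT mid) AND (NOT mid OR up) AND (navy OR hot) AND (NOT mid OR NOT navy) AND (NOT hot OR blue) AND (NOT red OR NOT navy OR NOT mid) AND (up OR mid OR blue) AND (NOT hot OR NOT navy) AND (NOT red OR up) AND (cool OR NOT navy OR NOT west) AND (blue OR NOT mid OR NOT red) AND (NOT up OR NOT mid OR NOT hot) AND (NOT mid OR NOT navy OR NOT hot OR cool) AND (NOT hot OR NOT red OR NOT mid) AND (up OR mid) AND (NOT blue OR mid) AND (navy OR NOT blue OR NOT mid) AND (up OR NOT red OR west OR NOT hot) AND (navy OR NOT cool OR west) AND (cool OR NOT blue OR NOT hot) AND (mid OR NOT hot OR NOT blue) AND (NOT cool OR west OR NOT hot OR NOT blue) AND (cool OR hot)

UNSATISFIABLE

Branch on west: set west = true.
Branch on red: set red = true.
Unit clause (up) forces up = true.
Branch on mid: set mid = true.
Unit clause (NOT blue) forces blue = false.
But (blue) is also a unit clause — contradiction.
Undo mid and try mid = false.
Unit clause (NOT cool) forces cool = false.
Unit clause (NOT navy) forces navy = false.
Unit clause (hot) forces hot = true.
Unit clause (blue) forces blue = true.
But (NOT blue) is also a unit clause — contradiction.
Both values of mid lead to a conflict.
Undo red and try red = false.
Unit clause (hot) forces hot = true.
Unit clause (up) forces up = true.
Unit clause (NOT cool) forces cool = false.
Unit clause (blue) forces blue = true.
But (NOT blue) is also a unit clause — contradiction.
Both values of red lead to a conflict.
Undo west and try west = false.
Unit clause (NOT cool) forces cool = false.
Unit clause (hot) forces hot = true.
Unit clause (blue) forces blue = true.
But (NOT blue) is also a unit clause — contradiction.
Both values of west lead to a conflict.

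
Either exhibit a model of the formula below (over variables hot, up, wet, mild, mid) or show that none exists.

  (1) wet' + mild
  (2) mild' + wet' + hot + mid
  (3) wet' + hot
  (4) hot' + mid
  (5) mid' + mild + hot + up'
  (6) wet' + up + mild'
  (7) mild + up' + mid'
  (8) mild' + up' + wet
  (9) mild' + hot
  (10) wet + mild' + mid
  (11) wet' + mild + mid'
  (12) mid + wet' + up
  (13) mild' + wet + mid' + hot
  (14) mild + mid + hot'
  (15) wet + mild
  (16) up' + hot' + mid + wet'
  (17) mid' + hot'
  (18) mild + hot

Case wet = 0:
(mild) alone gives mild = 1.
(up') alone gives up = 0.
(hot) alone gives hot = 1.
(mid) alone gives mid = 1.
That conflicts with the unit clause (mid').
Undo wet and try wet = 1.
(mild) alone gives mild = 1.
(hot) alone gives hot = 1.
(mid) alone gives mid = 1.
That conflicts with the unit clause (mid').
Either choice for wet ends in contradiction.

UNSATISFIABLE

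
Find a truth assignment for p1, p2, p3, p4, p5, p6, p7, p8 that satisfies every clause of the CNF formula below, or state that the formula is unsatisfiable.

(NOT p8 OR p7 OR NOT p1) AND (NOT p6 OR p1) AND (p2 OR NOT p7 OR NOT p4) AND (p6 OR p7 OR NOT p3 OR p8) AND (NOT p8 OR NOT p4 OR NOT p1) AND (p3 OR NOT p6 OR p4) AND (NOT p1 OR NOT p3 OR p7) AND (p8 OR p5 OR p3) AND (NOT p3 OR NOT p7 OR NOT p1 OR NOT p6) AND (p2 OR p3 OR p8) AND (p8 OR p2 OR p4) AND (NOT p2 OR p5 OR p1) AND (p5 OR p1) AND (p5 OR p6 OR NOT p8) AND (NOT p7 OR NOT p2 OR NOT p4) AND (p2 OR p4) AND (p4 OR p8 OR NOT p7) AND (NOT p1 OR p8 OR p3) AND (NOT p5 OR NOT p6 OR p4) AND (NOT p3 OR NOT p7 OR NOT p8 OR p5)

Case p6 = false:
Case p5 = true:
Case p2 = true:
Case p7 = false:
Case p8 = true:
(NOT p1) alone gives p1 = false.
No clause remains; p3, p4 are free.

p1=false; p2=true; p3=false; p4=true; p5=true; p6=false; p7=false; p8=true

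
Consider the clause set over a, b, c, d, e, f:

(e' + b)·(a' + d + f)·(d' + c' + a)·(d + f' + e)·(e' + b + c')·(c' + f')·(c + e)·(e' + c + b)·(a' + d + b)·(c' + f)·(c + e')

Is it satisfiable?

No, unsatisfiable

Suppose e = 0.
(c) alone gives c = 1.
(f') alone gives f = 0.
That conflicts with the unit clause (f).
That branch fails; take e = 1 instead.
(b) alone gives b = 1.
(c) alone gives c = 1.
(f') alone gives f = 0.
That conflicts with the unit clause (f).
Neither e = 1 nor e = 0 works.
No assignment satisfies every clause.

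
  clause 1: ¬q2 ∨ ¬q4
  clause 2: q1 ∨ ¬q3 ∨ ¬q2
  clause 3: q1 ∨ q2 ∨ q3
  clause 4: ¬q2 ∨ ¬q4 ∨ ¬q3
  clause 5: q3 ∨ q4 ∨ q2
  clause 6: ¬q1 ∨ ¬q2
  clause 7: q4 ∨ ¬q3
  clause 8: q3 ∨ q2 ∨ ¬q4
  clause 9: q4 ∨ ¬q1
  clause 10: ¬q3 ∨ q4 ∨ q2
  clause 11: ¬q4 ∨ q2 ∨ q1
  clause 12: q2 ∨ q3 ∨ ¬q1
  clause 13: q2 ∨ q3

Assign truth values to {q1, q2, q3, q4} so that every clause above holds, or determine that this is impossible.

q1=True,  q2=False,  q3=True,  q4=True

Suppose q2 = False.
Unit clause (q3) forces q3 = True.
Unit clause (q4) forces q4 = True.
Unit clause (q1) forces q1 = True.
Every clause now holds.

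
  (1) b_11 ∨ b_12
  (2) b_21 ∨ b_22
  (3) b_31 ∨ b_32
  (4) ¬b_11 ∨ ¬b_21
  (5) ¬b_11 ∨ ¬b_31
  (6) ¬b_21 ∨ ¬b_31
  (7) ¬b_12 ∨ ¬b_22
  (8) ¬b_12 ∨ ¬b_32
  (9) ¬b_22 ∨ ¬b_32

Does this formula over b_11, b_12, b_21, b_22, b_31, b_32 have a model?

Unsatisfiable

Suppose b_11 = True.
(¬b_21) alone gives b_21 = False.
(b_22) alone gives b_22 = True.
(¬b_31) alone gives b_31 = False.
(b_32) alone gives b_32 = True.
That conflicts with the unit clause (¬b_32).
So b_11 must be the other value — set b_11 = False.
(b_12) alone gives b_12 = True.
(¬b_22) alone gives b_22 = False.
(b_21) alone gives b_21 = True.
(¬b_31) alone gives b_31 = False.
(b_32) alone gives b_32 = True.
That conflicts with the unit clause (¬b_32).
Neither b_11 = True nor b_11 = False works.
No assignment satisfies every clause.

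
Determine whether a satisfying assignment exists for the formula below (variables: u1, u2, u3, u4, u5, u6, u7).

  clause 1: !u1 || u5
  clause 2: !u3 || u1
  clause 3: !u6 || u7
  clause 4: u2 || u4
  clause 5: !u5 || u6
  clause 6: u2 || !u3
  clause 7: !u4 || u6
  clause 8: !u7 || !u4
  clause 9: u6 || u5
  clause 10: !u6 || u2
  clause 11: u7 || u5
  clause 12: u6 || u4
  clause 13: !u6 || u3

Case u1 = true:
(u5) alone gives u5 = true.
(u6) alone gives u6 = true.
(u7) alone gives u7 = true.
(!u4) alone gives u4 = false.
(u2) alone gives u2 = true.
(u3) alone gives u3 = true.
All clauses are satisfied.
A satisfying assignment: u1 ↦ true, u2 ↦ true, u3 ↦ true, u4 ↦ false, u5 ↦ true, u6 ↦ true, u7 ↦ true.

Satisfiable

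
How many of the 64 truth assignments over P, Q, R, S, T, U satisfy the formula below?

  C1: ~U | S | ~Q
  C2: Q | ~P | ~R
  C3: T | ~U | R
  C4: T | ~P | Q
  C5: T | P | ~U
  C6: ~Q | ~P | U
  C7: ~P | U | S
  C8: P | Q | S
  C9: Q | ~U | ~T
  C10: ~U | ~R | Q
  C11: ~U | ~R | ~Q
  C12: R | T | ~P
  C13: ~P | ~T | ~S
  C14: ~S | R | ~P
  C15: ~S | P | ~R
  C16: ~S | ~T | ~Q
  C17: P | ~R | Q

There are 2^6 = 64 truth assignments over (P, Q, R, S, T, U).
Split on R. With R = 1, the clauses containing R are satisfied and ~R drops from the rest; 2 of the 2^5 = 32 assignments to the other variables satisfy what remains.
With R = 0, by the same count on the reduced clause set, 5 assignments work.
(One model: P=F, Q=F, R=F, S=T, T=F, U=F.)
Total: 2 + 5 = 7.

7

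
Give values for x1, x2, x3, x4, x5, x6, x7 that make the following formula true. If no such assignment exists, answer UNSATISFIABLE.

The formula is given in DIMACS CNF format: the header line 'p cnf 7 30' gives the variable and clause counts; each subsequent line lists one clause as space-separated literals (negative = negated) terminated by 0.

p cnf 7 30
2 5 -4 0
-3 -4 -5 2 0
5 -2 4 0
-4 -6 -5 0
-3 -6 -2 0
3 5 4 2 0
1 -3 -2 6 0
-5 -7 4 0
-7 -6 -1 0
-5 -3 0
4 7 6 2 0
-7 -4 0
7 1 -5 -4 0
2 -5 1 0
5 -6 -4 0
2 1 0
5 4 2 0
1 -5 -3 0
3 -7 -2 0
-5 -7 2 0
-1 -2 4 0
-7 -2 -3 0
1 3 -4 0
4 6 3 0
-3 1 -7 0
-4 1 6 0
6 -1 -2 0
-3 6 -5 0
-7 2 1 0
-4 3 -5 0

Case x5 = True:
Unit clause (¬x3) forces x3 = False.
Unit clause (¬x4) forces x4 = False.
Unit clause (¬x7) forces x7 = False.
Unit clause (x6) forces x6 = True.
Case x2 = False:
Unit clause (x1) forces x1 = True.
Every clause now holds.

x1 ↦ True,  x2 ↦ False,  x3 ↦ False,  x4 ↦ False,  x5 ↦ True,  x6 ↦ True,  x7 ↦ False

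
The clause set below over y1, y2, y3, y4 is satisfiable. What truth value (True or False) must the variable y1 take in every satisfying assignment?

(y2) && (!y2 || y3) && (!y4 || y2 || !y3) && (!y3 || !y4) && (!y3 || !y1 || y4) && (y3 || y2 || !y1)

False

Suppose y1 = true.
From the singleton clause (y2), y2 = true.
From the singleton clause (y3), y3 = true.
From the singleton clause (!y4), y4 = false.
But (y4) is also a unit clause — contradiction.
So every satisfying assignment has y1 = False.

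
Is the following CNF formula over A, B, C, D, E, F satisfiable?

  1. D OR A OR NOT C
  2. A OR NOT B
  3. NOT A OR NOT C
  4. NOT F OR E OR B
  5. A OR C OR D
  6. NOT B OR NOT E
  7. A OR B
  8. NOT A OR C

Suppose A = true.
From the singleton clause (NOT C), C = false.
That conflicts with the unit clause (C).
Undo A and try A = false.
From the singleton clause (NOT B), B = false.
That conflicts with the unit clause (B).
Either choice for A ends in contradiction.
No assignment satisfies every clause.

No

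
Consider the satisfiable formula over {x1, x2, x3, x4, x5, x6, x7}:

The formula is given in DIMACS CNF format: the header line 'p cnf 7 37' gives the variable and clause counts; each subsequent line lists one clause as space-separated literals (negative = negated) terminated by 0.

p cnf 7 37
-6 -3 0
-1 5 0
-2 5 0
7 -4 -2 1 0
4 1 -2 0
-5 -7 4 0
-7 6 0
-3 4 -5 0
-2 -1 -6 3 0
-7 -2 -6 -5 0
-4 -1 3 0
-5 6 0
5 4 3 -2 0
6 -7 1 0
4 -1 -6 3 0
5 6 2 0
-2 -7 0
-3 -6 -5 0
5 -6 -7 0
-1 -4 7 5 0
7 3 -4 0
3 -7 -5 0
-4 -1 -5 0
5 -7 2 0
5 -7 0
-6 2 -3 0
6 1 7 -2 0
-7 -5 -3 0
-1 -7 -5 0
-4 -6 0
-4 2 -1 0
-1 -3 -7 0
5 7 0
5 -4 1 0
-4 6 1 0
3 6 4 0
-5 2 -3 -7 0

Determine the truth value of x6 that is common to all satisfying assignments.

Suppose x6 = False.
The clause (¬x7) is unit, so x7 = False.
The clause (¬x5) is unit, so x5 = False.
But (x5) is also a unit clause — contradiction.
So every satisfying assignment has x6 = True.

True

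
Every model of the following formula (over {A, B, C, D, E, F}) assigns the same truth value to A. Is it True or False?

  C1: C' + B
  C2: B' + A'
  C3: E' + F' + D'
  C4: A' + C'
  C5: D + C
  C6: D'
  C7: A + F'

Suppose A = 1.
From the singleton clause (B'), B = 0.
From the singleton clause (C'), C = 0.
From the singleton clause (D), D = 1.
That conflicts with the unit clause (D').
So every satisfying assignment has A = False.

False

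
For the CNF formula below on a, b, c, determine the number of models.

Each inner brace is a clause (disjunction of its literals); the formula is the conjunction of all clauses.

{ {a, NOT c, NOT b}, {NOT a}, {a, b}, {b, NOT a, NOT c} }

1

There are 2^3 = 8 truth assignments over (a, b, c).
Check each against the 4 clauses (columns in the order a, b, c):
  F F F  ✗ fails (a OR b)
  F F T  ✗ fails (a OR b)
  F T F  ✓ satisfies all
  F T T  ✗ fails (a OR NOT c OR NOT b)
  T F F  ✗ fails (NOT a)
  T F T  ✗ fails (NOT a)
  T T F  ✗ fails (NOT a)
  T T T  ✗ fails (NOT a)
1 of the 8 rows is a model.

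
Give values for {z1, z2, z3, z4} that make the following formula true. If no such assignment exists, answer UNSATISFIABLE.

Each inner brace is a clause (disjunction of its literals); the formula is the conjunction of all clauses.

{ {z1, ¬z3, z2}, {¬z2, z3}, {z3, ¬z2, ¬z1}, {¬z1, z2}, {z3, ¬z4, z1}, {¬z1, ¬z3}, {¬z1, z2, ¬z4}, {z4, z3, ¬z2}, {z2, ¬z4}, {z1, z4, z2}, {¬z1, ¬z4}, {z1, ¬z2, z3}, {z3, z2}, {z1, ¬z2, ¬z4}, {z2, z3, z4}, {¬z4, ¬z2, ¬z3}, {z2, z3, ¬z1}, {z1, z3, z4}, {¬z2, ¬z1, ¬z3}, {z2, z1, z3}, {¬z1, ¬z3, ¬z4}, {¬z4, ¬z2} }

z1: False,  z2: True,  z3: True,  z4: False

Try z2 = True.
Unit clause (z3) forces z3 = True.
Unit clause (¬z1) forces z1 = False.
Unit clause (¬z4) forces z4 = False.
This assignment satisfies each clause.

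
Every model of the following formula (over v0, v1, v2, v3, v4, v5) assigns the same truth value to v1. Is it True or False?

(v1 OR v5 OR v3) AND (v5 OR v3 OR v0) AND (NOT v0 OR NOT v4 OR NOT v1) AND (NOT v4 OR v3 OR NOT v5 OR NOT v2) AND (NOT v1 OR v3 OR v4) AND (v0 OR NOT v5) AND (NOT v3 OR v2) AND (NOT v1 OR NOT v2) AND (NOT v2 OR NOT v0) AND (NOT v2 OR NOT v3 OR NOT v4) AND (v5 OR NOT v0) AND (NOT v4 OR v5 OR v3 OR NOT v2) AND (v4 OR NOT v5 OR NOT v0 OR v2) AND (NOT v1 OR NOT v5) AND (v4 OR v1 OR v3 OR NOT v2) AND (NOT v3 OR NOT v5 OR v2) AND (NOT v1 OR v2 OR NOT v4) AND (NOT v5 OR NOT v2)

False

Suppose v1 = true.
(NOT v2) alone gives v2 = false.
(NOT v3) alone gives v3 = false.
(v4) alone gives v4 = true.
That conflicts with the unit clause (NOT v4).
So every satisfying assignment has v1 = False.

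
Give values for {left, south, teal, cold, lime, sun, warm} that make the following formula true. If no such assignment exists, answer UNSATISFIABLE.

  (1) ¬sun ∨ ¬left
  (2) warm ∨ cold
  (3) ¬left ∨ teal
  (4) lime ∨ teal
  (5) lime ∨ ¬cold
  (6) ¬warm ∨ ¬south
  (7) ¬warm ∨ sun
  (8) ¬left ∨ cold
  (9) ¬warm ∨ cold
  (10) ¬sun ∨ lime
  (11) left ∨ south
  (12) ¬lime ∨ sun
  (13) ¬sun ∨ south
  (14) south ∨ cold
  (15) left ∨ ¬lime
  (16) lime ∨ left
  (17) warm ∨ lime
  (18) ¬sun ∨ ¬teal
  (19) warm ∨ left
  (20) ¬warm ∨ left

UNSATISFIABLE

Suppose sun = False.
(¬warm) alone gives warm = False.
(cold) alone gives cold = True.
(lime) alone gives lime = True.
That conflicts with the unit clause (¬lime).
So sun must be the other value — set sun = True.
(¬left) alone gives left = False.
(lime) alone gives lime = True.
That conflicts with the unit clause (¬lime).
Neither sun = True nor sun = False works.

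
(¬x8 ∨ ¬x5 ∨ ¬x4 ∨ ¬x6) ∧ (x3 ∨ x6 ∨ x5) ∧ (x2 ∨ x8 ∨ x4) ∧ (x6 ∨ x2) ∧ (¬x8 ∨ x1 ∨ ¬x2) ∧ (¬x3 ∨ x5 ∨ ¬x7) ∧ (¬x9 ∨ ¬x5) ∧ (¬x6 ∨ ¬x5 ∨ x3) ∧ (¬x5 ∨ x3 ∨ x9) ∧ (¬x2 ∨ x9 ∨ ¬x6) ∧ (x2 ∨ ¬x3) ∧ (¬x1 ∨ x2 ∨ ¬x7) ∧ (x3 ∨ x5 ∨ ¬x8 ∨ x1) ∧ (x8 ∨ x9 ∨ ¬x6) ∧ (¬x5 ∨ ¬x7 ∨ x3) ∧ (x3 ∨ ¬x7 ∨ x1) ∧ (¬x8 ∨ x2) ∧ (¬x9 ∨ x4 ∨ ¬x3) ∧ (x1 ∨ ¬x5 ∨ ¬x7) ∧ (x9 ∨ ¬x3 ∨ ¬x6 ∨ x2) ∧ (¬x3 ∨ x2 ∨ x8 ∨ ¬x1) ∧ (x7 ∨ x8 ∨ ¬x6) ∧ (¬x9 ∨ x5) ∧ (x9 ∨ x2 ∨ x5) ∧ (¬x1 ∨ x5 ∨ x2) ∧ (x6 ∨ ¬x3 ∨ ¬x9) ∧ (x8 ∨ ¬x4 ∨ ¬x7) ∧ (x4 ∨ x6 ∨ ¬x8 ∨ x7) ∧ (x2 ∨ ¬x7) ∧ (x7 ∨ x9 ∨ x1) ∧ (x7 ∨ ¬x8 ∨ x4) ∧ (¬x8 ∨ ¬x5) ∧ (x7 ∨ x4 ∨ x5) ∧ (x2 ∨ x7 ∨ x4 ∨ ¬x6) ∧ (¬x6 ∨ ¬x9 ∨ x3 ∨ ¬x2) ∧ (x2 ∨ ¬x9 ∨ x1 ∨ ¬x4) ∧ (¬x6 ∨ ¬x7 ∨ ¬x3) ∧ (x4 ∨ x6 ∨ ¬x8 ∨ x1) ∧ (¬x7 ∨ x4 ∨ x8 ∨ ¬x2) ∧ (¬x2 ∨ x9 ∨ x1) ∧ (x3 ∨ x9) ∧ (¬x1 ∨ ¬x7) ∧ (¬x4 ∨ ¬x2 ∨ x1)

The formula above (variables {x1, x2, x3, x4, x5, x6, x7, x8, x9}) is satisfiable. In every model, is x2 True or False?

True

Suppose x2 = False.
The clause (x6) is unit, so x6 = True.
The clause (¬x3) is unit, so x3 = False.
The clause (¬x5) is unit, so x5 = False.
The clause (¬x8) is unit, so x8 = False.
The clause (x4) is unit, so x4 = True.
The clause (x9) is unit, so x9 = True.
That conflicts with the unit clause (¬x9).
So every satisfying assignment has x2 = True.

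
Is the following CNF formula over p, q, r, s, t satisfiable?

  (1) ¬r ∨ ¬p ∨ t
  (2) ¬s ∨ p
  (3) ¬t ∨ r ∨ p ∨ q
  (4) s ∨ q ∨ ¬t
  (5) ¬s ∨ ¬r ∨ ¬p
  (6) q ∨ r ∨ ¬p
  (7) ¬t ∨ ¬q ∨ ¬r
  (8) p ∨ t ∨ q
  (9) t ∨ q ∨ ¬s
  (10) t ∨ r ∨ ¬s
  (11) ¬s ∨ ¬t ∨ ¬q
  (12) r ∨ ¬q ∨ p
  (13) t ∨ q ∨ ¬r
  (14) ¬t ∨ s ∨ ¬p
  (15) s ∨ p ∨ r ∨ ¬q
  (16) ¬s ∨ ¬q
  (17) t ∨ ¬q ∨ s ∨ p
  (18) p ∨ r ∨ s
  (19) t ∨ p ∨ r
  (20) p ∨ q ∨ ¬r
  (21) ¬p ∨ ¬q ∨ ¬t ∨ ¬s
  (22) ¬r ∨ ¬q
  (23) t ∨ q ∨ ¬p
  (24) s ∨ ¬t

Suppose s = False.
(¬t) alone gives t = False.
Suppose r = False.
(p) alone gives p = True.
(q) alone gives q = True.
All clauses are satisfied.
A satisfying assignment: p ↦ True,  q ↦ True,  r ↦ False,  s ↦ False,  t ↦ False.

Yes, satisfiable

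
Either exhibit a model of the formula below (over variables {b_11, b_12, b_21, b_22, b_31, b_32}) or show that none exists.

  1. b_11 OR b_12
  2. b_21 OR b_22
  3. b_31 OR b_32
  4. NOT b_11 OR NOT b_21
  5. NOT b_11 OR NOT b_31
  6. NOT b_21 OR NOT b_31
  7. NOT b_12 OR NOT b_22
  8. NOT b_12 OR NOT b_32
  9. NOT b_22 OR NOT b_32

Suppose b_11 = true.
(NOT b_21) alone gives b_21 = false.
(b_22) alone gives b_22 = true.
(NOT b_31) alone gives b_31 = false.
(b_32) alone gives b_32 = true.
Now (NOT b_32) is unsatisfied and unit — conflict.
Backtrack on b_11: now try b_11 = false.
(b_12) alone gives b_12 = true.
(NOT b_22) alone gives b_22 = false.
(b_21) alone gives b_21 = true.
(NOT b_31) alone gives b_31 = false.
(b_32) alone gives b_32 = true.
Now (NOT b_32) is unsatisfied and unit — conflict.
Neither b_11 = true nor b_11 = false works.

UNSATISFIABLE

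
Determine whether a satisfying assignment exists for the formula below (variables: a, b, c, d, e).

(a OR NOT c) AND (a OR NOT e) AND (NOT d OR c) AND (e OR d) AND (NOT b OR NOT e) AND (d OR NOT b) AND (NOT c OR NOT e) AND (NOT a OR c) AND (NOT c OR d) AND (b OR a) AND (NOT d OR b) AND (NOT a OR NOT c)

Try a = true.
The clause (c) is unit, so c = true.
That conflicts with the unit clause (NOT c).
So a must be the other value — set a = false.
The clause (NOT c) is unit, so c = false.
The clause (NOT e) is unit, so e = false.
The clause (NOT d) is unit, so d = false.
That conflicts with the unit clause (d).
Both values of a lead to a conflict.
No assignment satisfies every clause.

Unsatisfiable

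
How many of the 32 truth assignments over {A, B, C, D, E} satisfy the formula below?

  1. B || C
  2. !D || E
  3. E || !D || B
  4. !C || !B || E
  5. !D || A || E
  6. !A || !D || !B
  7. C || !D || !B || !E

13

There are 2^5 = 32 truth assignments over (A, B, C, D, E).
Split on D. With D = true, the clauses containing D are satisfied and !D drops from the rest; 3 of the 2^4 = 16 assignments to the other variables satisfy what remains.
With D = false, by the same count on the reduced clause set, 10 assignments work.
Total: 3 + 10 = 13.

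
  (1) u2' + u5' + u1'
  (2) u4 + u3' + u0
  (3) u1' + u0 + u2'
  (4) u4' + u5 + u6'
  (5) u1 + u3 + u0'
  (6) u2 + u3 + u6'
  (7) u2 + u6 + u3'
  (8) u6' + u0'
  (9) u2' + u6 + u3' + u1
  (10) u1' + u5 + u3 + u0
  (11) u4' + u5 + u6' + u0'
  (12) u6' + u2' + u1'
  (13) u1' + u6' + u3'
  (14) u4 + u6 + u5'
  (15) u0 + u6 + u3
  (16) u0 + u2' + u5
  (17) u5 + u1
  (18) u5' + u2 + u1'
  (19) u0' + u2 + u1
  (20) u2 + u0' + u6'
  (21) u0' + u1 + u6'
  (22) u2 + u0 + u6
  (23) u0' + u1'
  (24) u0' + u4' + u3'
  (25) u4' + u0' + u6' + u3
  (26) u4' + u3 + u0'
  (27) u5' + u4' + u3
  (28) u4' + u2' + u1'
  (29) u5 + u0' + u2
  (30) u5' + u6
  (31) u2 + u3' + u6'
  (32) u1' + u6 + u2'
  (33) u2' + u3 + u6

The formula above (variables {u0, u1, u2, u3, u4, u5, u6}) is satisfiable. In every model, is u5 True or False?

Suppose u5 = 0.
(u1) alone gives u1 = 1.
(u0') alone gives u0 = 0.
(u2') alone gives u2 = 0.
(u3) alone gives u3 = 1.
(u4) alone gives u4 = 1.
(u6') alone gives u6 = 0.
But (u6) is also a unit clause — contradiction.
So every satisfying assignment has u5 = True.

True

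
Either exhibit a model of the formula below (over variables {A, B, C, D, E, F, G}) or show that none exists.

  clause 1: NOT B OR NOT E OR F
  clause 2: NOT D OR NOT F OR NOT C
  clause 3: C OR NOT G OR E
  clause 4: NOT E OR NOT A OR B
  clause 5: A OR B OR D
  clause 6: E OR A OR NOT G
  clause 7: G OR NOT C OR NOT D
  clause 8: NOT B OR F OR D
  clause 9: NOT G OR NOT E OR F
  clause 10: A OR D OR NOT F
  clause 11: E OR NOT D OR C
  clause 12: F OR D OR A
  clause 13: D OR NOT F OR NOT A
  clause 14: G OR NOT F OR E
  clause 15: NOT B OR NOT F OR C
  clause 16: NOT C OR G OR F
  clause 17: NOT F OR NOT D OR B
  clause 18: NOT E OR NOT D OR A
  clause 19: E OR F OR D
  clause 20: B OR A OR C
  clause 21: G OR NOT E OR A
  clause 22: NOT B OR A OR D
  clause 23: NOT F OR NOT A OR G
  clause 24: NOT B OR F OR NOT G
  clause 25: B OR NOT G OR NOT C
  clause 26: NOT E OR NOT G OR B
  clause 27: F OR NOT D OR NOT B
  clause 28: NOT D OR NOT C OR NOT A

Suppose B = false.
Suppose E = false.
Suppose C = true.
From the singleton clause (NOT G), G = false.
From the singleton clause (NOT D), D = false.
From the singleton clause (A), A = true.
From the singleton clause (NOT F), F = false.
That conflicts with the unit clause (F).
So C must be the other value — set C = false.
From the singleton clause (NOT G), G = false.
From the singleton clause (NOT D), D = false.
From the singleton clause (A), A = true.
From the singleton clause (NOT F), F = false.
That conflicts with the unit clause (F).
Neither C = true nor C = false works.
So E must be the other value — set E = true.
From the singleton clause (NOT A), A = false.
From the singleton clause (D), D = true.
That conflicts with the unit clause (NOT D).
Neither E = true nor E = false works.
So B must be the other value — set B = true.
Suppose E = false.
Suppose C = true.
Suppose D = false.
From the singleton clause (F), F = true.
From the singleton clause (A), A = true.
That conflicts with the unit clause (NOT A).
So D must be the other value — set D = true.
From the singleton clause (NOT F), F = false.
That conflicts with the unit clause (F).
Neither D = true nor D = false works.
So C must be the other value — set C = false.
From the singleton clause (NOT G), G = false.
From the singleton clause (NOT D), D = false.
From the singleton clause (F), F = true.
That conflicts with the unit clause (NOT F).
Neither C = true nor C = false works.
So E must be the other value — set E = true.
From the singleton clause (F), F = true.
From the singleton clause (C), C = true.
From the singleton clause (NOT D), D = false.
From the singleton clause (A), A = true.
That conflicts with the unit clause (NOT A).
Neither E = true nor E = false works.
Neither B = true nor B = false works.

UNSATISFIABLE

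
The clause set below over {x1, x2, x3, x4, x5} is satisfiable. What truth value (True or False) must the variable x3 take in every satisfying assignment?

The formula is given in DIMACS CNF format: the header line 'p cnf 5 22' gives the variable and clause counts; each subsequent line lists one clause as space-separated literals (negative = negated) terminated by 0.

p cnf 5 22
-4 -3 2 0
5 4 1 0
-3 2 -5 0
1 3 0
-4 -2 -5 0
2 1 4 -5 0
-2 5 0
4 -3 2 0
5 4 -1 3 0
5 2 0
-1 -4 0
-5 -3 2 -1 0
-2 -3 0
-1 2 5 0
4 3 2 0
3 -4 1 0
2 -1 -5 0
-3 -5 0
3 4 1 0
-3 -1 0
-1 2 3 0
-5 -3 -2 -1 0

Suppose x3 = True.
Unit clause (¬x2) forces x2 = False.
Unit clause (¬x4) forces x4 = False.
That conflicts with the unit clause (x4).
So every satisfying assignment has x3 = False.

False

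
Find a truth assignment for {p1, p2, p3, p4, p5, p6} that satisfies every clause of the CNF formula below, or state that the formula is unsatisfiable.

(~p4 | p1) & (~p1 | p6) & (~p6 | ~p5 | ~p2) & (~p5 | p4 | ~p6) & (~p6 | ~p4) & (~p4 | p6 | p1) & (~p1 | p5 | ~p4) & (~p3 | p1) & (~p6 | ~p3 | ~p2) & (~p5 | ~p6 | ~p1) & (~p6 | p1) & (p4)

The clause (p4) is unit, so p4 = 1.
The clause (p1) is unit, so p1 = 1.
The clause (p6) is unit, so p6 = 1.
But (~p6) is also a unit clause — contradiction.

UNSATISFIABLE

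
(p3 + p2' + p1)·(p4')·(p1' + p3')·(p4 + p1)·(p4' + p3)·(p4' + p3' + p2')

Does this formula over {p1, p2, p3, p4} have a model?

The clause (p4') is unit, so p4 = 0.
The clause (p1) is unit, so p1 = 1.
The clause (p3') is unit, so p3 = 0.
Every clause is now satisfied; p2 is unconstrained.
A satisfying assignment: p1: 1; p2: 0; p3: 0; p4: 0.

Satisfiable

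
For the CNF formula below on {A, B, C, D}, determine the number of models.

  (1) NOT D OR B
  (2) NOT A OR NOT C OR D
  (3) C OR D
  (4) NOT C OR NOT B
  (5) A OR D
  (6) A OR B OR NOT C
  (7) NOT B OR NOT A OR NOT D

1

There are 2^4 = 16 truth assignments over (A, B, C, D).
Check each against the 7 clauses (columns in the order A, B, C, D):
  F F F F  ✗ fails (C OR D)
  F F F T  ✗ fails (NOT D OR B)
  F F T F  ✗ fails (A OR D)
  F F T T  ✗ fails (NOT D OR B)
  F T F F  ✗ fails (C OR D)
  F T F T  ✓ satisfies all
  F T T F  ✗ fails (NOT C OR NOT B)
  F T T T  ✗ fails (NOT C OR NOT B)
  T F F F  ✗ fails (C OR D)
  T F F T  ✗ fails (NOT D OR B)
  T F T F  ✗ fails (NOT A OR NOT C OR D)
  T F T T  ✗ fails (NOT D OR B)
  T T F F  ✗ fails (C OR D)
  T T F T  ✗ fails (NOT B OR NOT A OR NOT D)
  T T T F  ✗ fails (NOT A OR NOT C OR D)
  T T T T  ✗ fails (NOT C OR NOT B)
1 of the 16 rows is a model.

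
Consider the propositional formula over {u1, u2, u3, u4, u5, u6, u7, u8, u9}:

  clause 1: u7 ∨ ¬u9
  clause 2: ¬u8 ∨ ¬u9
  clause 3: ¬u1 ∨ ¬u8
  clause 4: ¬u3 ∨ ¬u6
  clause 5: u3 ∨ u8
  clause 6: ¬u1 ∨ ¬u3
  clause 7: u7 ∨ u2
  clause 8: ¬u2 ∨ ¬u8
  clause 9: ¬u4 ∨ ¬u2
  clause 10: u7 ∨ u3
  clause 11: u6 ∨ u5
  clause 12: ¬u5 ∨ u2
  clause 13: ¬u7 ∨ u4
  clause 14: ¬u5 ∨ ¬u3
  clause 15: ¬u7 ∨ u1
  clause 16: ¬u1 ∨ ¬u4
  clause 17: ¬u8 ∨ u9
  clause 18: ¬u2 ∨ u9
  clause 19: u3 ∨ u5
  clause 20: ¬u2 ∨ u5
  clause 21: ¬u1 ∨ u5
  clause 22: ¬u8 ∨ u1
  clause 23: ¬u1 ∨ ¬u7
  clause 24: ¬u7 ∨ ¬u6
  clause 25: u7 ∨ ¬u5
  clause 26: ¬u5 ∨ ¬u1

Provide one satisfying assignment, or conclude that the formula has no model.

UNSATISFIABLE

Case u7 = True:
The clause (u4) is unit, so u4 = True.
The clause (¬u2) is unit, so u2 = False.
The clause (¬u5) is unit, so u5 = False.
The clause (u6) is unit, so u6 = True.
Now (¬u6) is unsatisfied and unit — conflict.
So u7 must be the other value — set u7 = False.
The clause (¬u9) is unit, so u9 = False.
The clause (u2) is unit, so u2 = True.
Now (¬u2) is unsatisfied and unit — conflict.
Both values of u7 lead to a conflict.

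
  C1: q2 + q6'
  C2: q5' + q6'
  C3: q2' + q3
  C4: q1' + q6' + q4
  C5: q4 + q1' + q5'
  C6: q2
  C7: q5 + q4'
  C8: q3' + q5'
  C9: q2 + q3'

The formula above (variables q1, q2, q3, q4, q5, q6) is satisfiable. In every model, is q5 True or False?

False

Suppose q5 = 1.
Unit clause (q6') forces q6 = 0.
Unit clause (q2) forces q2 = 1.
Unit clause (q3) forces q3 = 1.
Now (q3') is unsatisfied and unit — conflict.
So every satisfying assignment has q5 = False.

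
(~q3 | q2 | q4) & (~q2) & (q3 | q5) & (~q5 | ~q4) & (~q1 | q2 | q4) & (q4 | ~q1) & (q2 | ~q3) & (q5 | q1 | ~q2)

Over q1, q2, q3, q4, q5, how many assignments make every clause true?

There are 2^5 = 32 truth assignments over (q1, q2, q3, q4, q5).
Split on q3. With q3 = 1, the clauses containing q3 are satisfied and ~q3 drops from the rest; 0 of the 2^4 = 16 assignments to the other variables satisfy what remains.
With q3 = 0, by the same count on the reduced clause set, 1 assignment works.
(One model: q1=F, q2=F, q3=F, q4=F, q5=T.)
Total: 0 + 1 = 1.

1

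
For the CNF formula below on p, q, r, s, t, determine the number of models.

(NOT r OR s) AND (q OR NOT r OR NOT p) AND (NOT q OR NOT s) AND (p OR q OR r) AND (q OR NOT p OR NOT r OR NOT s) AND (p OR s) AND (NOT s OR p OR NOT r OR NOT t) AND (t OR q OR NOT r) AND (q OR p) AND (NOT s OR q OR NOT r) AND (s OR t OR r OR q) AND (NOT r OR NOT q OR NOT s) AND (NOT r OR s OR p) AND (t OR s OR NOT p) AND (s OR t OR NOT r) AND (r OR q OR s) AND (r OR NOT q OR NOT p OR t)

There are 2^5 = 32 truth assignments over (p, q, r, s, t).
Split on p. With p = true, the clauses containing p are satisfied and NOT p drops from the rest; 3 of the 2^4 = 16 assignments to the other variables satisfy what remains.
With p = false, by the same count on the reduced clause set, 0 assignments work.
(One model: p=T, q=F, r=F, s=T, t=F.)
Total: 3 + 0 = 3.

3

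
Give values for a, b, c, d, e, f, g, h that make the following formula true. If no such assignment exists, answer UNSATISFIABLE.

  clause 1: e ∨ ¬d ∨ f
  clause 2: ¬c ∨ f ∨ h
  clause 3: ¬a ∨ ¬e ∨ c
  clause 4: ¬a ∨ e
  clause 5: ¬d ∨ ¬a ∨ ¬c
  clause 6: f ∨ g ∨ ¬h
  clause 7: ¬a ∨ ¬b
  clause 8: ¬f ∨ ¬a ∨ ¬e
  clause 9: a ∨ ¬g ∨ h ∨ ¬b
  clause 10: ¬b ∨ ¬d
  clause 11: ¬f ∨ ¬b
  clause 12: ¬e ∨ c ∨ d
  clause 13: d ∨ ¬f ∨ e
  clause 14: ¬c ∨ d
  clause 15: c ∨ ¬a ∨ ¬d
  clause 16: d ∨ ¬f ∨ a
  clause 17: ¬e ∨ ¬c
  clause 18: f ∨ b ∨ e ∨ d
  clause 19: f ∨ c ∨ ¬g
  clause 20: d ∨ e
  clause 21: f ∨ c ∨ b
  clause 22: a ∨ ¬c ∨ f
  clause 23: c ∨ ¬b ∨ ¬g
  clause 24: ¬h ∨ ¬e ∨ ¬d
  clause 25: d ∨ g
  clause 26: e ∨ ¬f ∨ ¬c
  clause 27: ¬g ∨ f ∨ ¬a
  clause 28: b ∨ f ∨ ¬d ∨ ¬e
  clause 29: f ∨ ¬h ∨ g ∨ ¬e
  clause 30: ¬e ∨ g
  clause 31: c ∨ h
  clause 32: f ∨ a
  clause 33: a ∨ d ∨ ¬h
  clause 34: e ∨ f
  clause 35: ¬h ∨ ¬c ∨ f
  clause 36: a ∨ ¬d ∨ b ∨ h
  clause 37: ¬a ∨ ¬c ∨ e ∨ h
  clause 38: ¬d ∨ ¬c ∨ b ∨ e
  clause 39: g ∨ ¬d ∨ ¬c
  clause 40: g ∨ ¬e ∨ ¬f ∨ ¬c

Suppose a = False.
(f) alone gives f = True.
(¬b) alone gives b = False.
(d) alone gives d = True.
(h) alone gives h = True.
(¬e) alone gives e = False.
(¬c) alone gives c = False.
Every clause is now satisfied; g is unconstrained.

a: False, b: False, c: False, d: True, e: False, f: True, g: True, h: True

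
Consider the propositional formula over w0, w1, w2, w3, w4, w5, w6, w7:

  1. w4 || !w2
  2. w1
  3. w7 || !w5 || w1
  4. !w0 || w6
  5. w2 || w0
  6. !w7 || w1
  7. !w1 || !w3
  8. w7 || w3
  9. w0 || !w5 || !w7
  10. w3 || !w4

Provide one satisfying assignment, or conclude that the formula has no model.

From the singleton clause (w1), w1 = true.
From the singleton clause (!w3), w3 = false.
From the singleton clause (w7), w7 = true.
From the singleton clause (!w4), w4 = false.
From the singleton clause (!w2), w2 = false.
From the singleton clause (w0), w0 = true.
From the singleton clause (w6), w6 = true.
No clause remains; w5 is free.

w0: true; w1: true; w2: false; w3: false; w4: false; w5: true; w6: true; w7: true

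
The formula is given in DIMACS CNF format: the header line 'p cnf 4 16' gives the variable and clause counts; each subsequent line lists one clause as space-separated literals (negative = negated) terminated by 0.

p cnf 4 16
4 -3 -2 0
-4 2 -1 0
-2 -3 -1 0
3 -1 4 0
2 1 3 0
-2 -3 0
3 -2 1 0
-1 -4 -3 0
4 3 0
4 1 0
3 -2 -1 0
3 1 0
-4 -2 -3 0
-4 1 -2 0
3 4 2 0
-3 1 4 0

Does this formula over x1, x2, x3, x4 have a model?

Case x2 = False:
Case x4 = True:
From the singleton clause (¬x1), x1 = False.
From the singleton clause (x3), x3 = True.
All clauses are satisfied.
A satisfying assignment: x1 ↦ False,  x2 ↦ False,  x3 ↦ True,  x4 ↦ True.

Yes, satisfiable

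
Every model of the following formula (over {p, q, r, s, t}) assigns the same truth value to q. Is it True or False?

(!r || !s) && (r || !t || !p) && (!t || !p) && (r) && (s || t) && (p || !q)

Suppose q = true.
(r) alone gives r = true.
(!s) alone gives s = false.
(t) alone gives t = true.
(!p) alone gives p = false.
That conflicts with the unit clause (p).
So every satisfying assignment has q = False.

False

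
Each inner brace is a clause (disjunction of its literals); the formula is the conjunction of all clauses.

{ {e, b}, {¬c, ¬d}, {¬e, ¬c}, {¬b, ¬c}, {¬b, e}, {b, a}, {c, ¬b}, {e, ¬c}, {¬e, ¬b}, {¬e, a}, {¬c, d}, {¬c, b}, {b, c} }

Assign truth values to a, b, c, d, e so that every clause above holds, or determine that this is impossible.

Branch on e: set e = True.
(¬c) alone gives c = False.
(¬b) alone gives b = False.
That conflicts with the unit clause (b).
That branch fails; take e = False instead.
(b) alone gives b = True.
That conflicts with the unit clause (¬b).
Neither e = True nor e = False works.

UNSATISFIABLE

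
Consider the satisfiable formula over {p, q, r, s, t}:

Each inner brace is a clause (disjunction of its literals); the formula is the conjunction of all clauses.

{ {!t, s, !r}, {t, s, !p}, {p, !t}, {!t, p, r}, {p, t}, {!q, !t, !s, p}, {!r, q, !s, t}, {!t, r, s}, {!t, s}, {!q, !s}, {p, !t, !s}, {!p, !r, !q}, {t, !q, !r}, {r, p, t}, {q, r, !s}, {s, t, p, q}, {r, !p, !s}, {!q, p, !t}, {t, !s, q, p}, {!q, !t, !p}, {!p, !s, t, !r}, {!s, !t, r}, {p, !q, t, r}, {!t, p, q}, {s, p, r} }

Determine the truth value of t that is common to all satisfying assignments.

True

Suppose t = false.
The clause (p) is unit, so p = true.
The clause (s) is unit, so s = true.
The clause (!q) is unit, so q = false.
The clause (!r) is unit, so r = false.
That conflicts with the unit clause (r).
So every satisfying assignment has t = True.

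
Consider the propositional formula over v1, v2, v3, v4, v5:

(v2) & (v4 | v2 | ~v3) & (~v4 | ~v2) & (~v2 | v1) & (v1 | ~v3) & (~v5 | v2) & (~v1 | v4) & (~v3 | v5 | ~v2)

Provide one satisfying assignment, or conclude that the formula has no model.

Unit clause (v2) forces v2 = 1.
Unit clause (~v4) forces v4 = 0.
Unit clause (v1) forces v1 = 1.
Now (~v1) is unsatisfied and unit — conflict.

UNSATISFIABLE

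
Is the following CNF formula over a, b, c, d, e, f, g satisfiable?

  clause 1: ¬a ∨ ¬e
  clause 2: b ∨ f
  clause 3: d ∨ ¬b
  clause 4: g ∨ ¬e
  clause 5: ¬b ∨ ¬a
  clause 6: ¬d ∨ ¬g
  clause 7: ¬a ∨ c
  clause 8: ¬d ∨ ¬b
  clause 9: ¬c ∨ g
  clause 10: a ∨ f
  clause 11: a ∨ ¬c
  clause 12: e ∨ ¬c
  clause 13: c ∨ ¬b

Branch on a: set a = False.
The clause (f) is unit, so f = True.
The clause (¬c) is unit, so c = False.
The clause (¬b) is unit, so b = False.
Branch on g: set g = True.
The clause (¬d) is unit, so d = False.
All clauses hold; e can take either value.
A satisfying assignment: a ↦ False,  b ↦ False,  c ↦ False,  d ↦ False,  e ↦ True,  f ↦ True,  g ↦ True.

Yes, satisfiable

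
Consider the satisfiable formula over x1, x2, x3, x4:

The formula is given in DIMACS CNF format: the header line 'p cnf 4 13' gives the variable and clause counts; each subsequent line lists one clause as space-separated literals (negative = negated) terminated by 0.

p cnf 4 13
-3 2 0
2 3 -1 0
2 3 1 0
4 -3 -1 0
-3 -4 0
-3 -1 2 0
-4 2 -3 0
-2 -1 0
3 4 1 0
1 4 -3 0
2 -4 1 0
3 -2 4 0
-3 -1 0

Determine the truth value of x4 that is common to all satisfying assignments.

True

Suppose x4 = False.
Branch on x3: set x3 = False.
The clause (x1) is unit, so x1 = True.
The clause (x2) is unit, so x2 = True.
But (¬x2) is also a unit clause — contradiction.
Undo x3 and try x3 = True.
The clause (x2) is unit, so x2 = True.
The clause (¬x1) is unit, so x1 = False.
But (x1) is also a unit clause — contradiction.
Either choice for x3 ends in contradiction.
So every satisfying assignment has x4 = True.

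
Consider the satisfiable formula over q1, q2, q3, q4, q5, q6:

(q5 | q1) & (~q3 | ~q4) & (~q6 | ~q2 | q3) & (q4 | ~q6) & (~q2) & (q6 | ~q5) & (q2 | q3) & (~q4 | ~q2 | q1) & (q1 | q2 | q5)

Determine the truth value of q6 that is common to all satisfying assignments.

False

Suppose q6 = 1.
From the singleton clause (q4), q4 = 1.
From the singleton clause (~q3), q3 = 0.
From the singleton clause (~q2), q2 = 0.
But (q2) is also a unit clause — contradiction.
So every satisfying assignment has q6 = False.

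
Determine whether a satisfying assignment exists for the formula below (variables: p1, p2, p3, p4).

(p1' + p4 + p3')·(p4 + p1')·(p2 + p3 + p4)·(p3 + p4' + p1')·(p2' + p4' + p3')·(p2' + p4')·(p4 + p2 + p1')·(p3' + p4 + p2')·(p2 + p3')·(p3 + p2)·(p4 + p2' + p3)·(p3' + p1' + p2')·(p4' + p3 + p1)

No, unsatisfiable

Branch on p4: set p4 = 1.
(p2') alone gives p2 = 0.
(p3') alone gives p3 = 0.
But (p3) is also a unit clause — contradiction.
Undo p4 and try p4 = 0.
(p1') alone gives p1 = 0.
Branch on p2: set p2 = 1.
(p3') alone gives p3 = 0.
But (p3) is also a unit clause — contradiction.
Undo p2 and try p2 = 0.
(p3) alone gives p3 = 1.
But (p3') is also a unit clause — contradiction.
Both values of p2 lead to a conflict.
Both values of p4 lead to a conflict.
No assignment satisfies every clause.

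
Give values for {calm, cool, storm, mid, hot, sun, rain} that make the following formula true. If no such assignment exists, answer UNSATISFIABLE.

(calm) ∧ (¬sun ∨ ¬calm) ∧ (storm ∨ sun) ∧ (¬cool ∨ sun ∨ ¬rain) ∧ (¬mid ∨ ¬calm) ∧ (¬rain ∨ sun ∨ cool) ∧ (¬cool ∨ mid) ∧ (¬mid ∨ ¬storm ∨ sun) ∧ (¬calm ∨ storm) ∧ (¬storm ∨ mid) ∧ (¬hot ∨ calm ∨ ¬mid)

From the singleton clause (calm), calm = True.
From the singleton clause (¬sun), sun = False.
From the singleton clause (storm), storm = True.
From the singleton clause (¬mid), mid = False.
That conflicts with the unit clause (mid).

UNSATISFIABLE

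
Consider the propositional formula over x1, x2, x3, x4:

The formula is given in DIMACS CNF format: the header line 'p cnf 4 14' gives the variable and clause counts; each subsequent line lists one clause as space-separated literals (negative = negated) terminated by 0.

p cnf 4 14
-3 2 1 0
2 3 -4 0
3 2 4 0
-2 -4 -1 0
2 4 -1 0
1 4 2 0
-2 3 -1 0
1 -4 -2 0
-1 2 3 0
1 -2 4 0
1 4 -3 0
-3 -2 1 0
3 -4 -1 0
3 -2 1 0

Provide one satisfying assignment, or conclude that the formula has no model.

x1=True; x2=True; x3=True; x4=False

Suppose x3 = True.
Suppose x2 = True.
The clause (x1) is unit, so x1 = True.
The clause (¬x4) is unit, so x4 = False.
This assignment satisfies each clause.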